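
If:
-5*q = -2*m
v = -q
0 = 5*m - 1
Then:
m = 1/5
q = 2/25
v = -2/25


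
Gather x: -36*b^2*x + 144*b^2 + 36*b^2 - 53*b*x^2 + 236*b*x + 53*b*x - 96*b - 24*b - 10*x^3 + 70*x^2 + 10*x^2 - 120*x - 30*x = 180*b^2 - 120*b - 10*x^3 + x^2*(80 - 53*b) + x*(-36*b^2 + 289*b - 150)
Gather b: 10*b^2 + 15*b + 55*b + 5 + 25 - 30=10*b^2 + 70*b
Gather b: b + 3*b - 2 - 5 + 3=4*b - 4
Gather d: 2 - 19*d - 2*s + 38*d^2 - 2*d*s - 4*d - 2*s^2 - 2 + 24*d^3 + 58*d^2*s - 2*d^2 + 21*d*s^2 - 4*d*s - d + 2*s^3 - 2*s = 24*d^3 + d^2*(58*s + 36) + d*(21*s^2 - 6*s - 24) + 2*s^3 - 2*s^2 - 4*s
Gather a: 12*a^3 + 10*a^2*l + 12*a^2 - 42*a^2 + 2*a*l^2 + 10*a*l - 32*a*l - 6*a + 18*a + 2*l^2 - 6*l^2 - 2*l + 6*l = 12*a^3 + a^2*(10*l - 30) + a*(2*l^2 - 22*l + 12) - 4*l^2 + 4*l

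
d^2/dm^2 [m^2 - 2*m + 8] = 2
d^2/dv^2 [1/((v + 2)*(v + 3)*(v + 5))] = 2*(6*v^4 + 80*v^3 + 393*v^2 + 840*v + 661)/(v^9 + 30*v^8 + 393*v^7 + 2950*v^6 + 13983*v^5 + 43410*v^4 + 88291*v^3 + 113490*v^2 + 83700*v + 27000)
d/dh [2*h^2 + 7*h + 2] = 4*h + 7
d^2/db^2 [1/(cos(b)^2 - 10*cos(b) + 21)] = (-8*sin(b)^4 + 36*sin(b)^2 - 495*cos(b) + 15*cos(3*b) + 288)/(2*(cos(b) - 7)^3*(cos(b) - 3)^3)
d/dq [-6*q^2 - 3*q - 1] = -12*q - 3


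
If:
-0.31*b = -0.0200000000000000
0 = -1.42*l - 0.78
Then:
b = 0.06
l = -0.55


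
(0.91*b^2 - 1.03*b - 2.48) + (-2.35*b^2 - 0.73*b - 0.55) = -1.44*b^2 - 1.76*b - 3.03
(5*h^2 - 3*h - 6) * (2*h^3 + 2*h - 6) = 10*h^5 - 6*h^4 - 2*h^3 - 36*h^2 + 6*h + 36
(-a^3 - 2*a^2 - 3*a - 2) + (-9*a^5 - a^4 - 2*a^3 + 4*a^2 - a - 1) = -9*a^5 - a^4 - 3*a^3 + 2*a^2 - 4*a - 3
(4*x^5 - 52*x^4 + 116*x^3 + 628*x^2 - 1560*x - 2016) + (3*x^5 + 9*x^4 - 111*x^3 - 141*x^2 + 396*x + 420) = 7*x^5 - 43*x^4 + 5*x^3 + 487*x^2 - 1164*x - 1596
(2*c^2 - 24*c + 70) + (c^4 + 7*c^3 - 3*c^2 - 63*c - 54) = c^4 + 7*c^3 - c^2 - 87*c + 16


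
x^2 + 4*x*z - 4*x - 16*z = (x - 4)*(x + 4*z)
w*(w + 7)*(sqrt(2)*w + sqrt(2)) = sqrt(2)*w^3 + 8*sqrt(2)*w^2 + 7*sqrt(2)*w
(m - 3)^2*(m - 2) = m^3 - 8*m^2 + 21*m - 18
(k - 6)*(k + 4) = k^2 - 2*k - 24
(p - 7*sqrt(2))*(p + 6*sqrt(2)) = p^2 - sqrt(2)*p - 84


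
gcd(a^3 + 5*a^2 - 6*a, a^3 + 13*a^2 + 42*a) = a^2 + 6*a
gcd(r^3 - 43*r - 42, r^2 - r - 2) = r + 1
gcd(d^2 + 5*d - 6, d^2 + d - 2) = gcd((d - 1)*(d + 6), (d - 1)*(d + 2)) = d - 1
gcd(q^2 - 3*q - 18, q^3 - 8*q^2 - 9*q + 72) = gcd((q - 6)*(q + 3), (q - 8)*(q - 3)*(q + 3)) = q + 3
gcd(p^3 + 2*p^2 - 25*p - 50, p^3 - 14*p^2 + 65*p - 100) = p - 5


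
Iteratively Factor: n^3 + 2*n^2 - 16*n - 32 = (n + 2)*(n^2 - 16) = (n - 4)*(n + 2)*(n + 4)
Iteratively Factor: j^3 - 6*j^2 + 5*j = (j)*(j^2 - 6*j + 5) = j*(j - 1)*(j - 5)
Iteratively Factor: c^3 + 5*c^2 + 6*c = (c + 3)*(c^2 + 2*c) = c*(c + 3)*(c + 2)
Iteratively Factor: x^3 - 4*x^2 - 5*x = (x - 5)*(x^2 + x) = (x - 5)*(x + 1)*(x)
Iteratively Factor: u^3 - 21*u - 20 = (u - 5)*(u^2 + 5*u + 4) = (u - 5)*(u + 1)*(u + 4)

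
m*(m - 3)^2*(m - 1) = m^4 - 7*m^3 + 15*m^2 - 9*m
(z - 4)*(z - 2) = z^2 - 6*z + 8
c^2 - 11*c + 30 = (c - 6)*(c - 5)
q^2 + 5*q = q*(q + 5)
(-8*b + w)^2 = 64*b^2 - 16*b*w + w^2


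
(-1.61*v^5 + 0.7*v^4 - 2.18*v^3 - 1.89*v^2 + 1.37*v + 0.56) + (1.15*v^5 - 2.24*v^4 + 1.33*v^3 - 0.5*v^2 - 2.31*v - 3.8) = -0.46*v^5 - 1.54*v^4 - 0.85*v^3 - 2.39*v^2 - 0.94*v - 3.24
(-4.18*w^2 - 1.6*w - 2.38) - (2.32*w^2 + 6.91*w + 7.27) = -6.5*w^2 - 8.51*w - 9.65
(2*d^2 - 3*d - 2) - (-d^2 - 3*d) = 3*d^2 - 2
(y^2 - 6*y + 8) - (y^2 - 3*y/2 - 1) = 9 - 9*y/2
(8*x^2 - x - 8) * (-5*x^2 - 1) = -40*x^4 + 5*x^3 + 32*x^2 + x + 8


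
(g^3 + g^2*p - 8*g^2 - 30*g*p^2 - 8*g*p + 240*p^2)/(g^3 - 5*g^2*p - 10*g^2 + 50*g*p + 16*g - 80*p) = (g + 6*p)/(g - 2)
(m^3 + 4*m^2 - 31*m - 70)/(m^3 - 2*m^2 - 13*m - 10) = (m + 7)/(m + 1)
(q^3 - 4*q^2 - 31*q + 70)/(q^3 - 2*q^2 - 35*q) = (q - 2)/q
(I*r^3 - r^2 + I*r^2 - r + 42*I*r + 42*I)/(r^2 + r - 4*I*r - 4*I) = (I*r^2 - r + 42*I)/(r - 4*I)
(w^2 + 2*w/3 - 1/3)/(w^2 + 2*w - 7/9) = 3*(w + 1)/(3*w + 7)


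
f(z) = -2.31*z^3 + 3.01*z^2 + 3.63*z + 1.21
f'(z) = -6.93*z^2 + 6.02*z + 3.63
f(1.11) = 5.79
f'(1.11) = 1.77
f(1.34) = 5.92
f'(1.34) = -0.75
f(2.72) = -13.13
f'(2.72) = -31.27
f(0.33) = 2.65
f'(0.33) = 4.86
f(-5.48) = 451.86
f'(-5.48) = -237.47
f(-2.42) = 42.79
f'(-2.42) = -51.52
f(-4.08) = 193.39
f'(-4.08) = -136.29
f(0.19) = 1.99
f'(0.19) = 4.52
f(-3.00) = 79.78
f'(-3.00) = -76.80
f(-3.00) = 79.78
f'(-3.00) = -76.80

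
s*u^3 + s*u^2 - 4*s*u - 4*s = (u - 2)*(u + 2)*(s*u + s)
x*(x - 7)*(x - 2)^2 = x^4 - 11*x^3 + 32*x^2 - 28*x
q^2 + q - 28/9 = (q - 4/3)*(q + 7/3)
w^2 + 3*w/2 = w*(w + 3/2)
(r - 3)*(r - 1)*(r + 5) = r^3 + r^2 - 17*r + 15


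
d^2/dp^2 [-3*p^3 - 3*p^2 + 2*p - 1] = -18*p - 6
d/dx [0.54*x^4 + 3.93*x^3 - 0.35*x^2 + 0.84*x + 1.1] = 2.16*x^3 + 11.79*x^2 - 0.7*x + 0.84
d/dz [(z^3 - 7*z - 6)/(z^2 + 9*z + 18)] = (z^4 + 18*z^3 + 61*z^2 + 12*z - 72)/(z^4 + 18*z^3 + 117*z^2 + 324*z + 324)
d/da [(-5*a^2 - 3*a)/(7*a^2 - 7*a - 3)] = (56*a^2 + 30*a + 9)/(49*a^4 - 98*a^3 + 7*a^2 + 42*a + 9)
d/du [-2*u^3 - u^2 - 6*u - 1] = -6*u^2 - 2*u - 6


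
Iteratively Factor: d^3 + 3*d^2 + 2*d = (d + 1)*(d^2 + 2*d) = (d + 1)*(d + 2)*(d)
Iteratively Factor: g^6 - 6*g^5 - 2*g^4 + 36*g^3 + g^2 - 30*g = (g - 5)*(g^5 - g^4 - 7*g^3 + g^2 + 6*g) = (g - 5)*(g + 1)*(g^4 - 2*g^3 - 5*g^2 + 6*g) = (g - 5)*(g - 3)*(g + 1)*(g^3 + g^2 - 2*g) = g*(g - 5)*(g - 3)*(g + 1)*(g^2 + g - 2) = g*(g - 5)*(g - 3)*(g + 1)*(g + 2)*(g - 1)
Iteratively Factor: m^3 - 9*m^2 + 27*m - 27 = (m - 3)*(m^2 - 6*m + 9) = (m - 3)^2*(m - 3)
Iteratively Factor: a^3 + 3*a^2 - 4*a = (a)*(a^2 + 3*a - 4) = a*(a - 1)*(a + 4)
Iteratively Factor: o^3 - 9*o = (o + 3)*(o^2 - 3*o) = o*(o + 3)*(o - 3)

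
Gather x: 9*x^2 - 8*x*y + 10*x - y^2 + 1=9*x^2 + x*(10 - 8*y) - y^2 + 1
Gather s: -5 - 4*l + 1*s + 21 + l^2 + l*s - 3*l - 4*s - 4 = l^2 - 7*l + s*(l - 3) + 12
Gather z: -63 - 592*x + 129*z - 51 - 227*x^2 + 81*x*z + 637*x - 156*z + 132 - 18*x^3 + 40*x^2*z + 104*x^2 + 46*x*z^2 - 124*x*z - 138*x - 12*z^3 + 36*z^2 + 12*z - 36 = -18*x^3 - 123*x^2 - 93*x - 12*z^3 + z^2*(46*x + 36) + z*(40*x^2 - 43*x - 15) - 18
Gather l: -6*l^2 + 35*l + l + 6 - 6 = -6*l^2 + 36*l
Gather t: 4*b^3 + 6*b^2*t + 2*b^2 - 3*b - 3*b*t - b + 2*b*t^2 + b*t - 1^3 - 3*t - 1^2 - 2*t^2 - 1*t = 4*b^3 + 2*b^2 - 4*b + t^2*(2*b - 2) + t*(6*b^2 - 2*b - 4) - 2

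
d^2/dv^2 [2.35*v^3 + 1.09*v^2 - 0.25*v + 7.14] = 14.1*v + 2.18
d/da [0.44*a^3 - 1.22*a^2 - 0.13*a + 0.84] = 1.32*a^2 - 2.44*a - 0.13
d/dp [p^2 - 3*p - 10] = 2*p - 3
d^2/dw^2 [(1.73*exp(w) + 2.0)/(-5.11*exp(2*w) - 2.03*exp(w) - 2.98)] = (-45.173933*exp(4*w) - 190.950991*exp(3*w) + 95.824764*exp(2*w) + 124.046062*exp(w) - 3.264292)*exp(w)/(133.432831*exp(6*w) + 159.022689*exp(5*w) + 296.615571*exp(4*w) + 193.840031*exp(3*w) + 172.977378*exp(2*w) + 54.081636*exp(w) + 26.463592)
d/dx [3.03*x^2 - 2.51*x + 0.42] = 6.06*x - 2.51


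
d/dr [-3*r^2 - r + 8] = -6*r - 1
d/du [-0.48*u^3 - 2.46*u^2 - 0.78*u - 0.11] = -1.44*u^2 - 4.92*u - 0.78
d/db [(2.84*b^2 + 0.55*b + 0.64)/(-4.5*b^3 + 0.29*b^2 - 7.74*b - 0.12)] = (12.78*b^4 + 4.95*b^3 - 13.5011*b^2 - 1.0528*b + 4.8876)/(20.25*b^6 - 2.61*b^5 + 69.7441*b^4 - 3.4092*b^3 + 59.838*b^2 + 1.8576*b + 0.0144)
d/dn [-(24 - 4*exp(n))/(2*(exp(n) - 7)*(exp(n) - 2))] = 2*(-exp(2*n) + 12*exp(n) - 40)*exp(n)/(exp(4*n) - 18*exp(3*n) + 109*exp(2*n) - 252*exp(n) + 196)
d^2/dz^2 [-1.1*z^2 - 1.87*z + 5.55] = -2.20000000000000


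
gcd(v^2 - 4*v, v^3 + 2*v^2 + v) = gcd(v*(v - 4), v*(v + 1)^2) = v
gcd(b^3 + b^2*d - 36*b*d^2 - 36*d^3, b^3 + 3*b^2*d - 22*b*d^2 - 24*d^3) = b^2 + 7*b*d + 6*d^2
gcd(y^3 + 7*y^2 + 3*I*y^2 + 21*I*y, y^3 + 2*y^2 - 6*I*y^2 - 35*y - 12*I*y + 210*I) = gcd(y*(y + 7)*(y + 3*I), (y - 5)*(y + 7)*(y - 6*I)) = y + 7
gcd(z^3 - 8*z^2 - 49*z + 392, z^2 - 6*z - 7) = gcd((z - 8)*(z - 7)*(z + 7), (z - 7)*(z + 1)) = z - 7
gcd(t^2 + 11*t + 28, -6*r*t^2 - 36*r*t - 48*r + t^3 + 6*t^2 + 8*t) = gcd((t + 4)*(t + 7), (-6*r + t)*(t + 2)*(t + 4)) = t + 4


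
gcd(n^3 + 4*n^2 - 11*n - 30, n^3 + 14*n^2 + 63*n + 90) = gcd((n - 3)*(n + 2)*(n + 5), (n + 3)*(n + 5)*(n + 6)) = n + 5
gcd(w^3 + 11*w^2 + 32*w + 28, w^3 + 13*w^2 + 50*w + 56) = w^2 + 9*w + 14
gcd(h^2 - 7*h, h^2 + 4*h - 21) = 1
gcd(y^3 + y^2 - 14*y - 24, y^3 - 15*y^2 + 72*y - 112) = y - 4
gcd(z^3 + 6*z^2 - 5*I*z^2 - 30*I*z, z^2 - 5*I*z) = z^2 - 5*I*z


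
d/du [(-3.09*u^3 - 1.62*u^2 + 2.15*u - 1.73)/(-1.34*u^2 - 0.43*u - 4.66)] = (4.1406*u^4 + 2.6574*u^3 + 46.7758*u^2 + 10.462*u - 10.7629)/(1.7956*u^4 + 1.1524*u^3 + 12.6737*u^2 + 4.0076*u + 21.7156)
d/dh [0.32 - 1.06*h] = -1.06000000000000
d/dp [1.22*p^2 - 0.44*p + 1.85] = 2.44*p - 0.44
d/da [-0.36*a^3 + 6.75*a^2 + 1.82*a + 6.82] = -1.08*a^2 + 13.5*a + 1.82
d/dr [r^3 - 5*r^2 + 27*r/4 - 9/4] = 3*r^2 - 10*r + 27/4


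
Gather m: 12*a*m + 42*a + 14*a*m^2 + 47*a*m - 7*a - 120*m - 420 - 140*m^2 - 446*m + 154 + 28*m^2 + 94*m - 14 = 35*a + m^2*(14*a - 112) + m*(59*a - 472) - 280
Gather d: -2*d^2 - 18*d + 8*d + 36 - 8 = -2*d^2 - 10*d + 28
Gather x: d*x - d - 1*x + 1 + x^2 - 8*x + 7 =-d + x^2 + x*(d - 9) + 8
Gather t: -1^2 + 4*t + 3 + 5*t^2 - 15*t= 5*t^2 - 11*t + 2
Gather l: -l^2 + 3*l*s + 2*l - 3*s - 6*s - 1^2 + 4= -l^2 + l*(3*s + 2) - 9*s + 3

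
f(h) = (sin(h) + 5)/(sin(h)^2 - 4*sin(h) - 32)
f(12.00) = -0.15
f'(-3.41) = 0.01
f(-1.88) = -0.15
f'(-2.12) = 0.00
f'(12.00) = -0.00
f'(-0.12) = -0.01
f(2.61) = -0.16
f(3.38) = -0.15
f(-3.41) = -0.16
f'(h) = (-2*sin(h)*cos(h) + 4*cos(h))*(sin(h) + 5)/(sin(h)^2 - 4*sin(h) - 32)^2 + cos(h)/(sin(h)^2 - 4*sin(h) - 32)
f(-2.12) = -0.15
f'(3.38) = 0.01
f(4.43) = -0.15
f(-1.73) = -0.15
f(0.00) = -0.16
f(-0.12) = -0.15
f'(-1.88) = 0.00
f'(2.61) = 0.01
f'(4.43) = 0.00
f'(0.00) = -0.01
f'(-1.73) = 0.00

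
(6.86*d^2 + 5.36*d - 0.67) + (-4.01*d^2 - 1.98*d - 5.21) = 2.85*d^2 + 3.38*d - 5.88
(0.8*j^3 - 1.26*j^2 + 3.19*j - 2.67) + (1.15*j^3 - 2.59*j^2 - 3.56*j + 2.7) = 1.95*j^3 - 3.85*j^2 - 0.37*j + 0.0300000000000002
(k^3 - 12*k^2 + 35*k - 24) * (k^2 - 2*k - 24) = k^5 - 14*k^4 + 35*k^3 + 194*k^2 - 792*k + 576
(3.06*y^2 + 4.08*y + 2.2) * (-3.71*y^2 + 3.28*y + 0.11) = -11.3526*y^4 - 5.1*y^3 + 5.557*y^2 + 7.6648*y + 0.242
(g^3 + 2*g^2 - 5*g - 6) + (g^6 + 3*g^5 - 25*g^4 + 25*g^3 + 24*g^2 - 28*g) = g^6 + 3*g^5 - 25*g^4 + 26*g^3 + 26*g^2 - 33*g - 6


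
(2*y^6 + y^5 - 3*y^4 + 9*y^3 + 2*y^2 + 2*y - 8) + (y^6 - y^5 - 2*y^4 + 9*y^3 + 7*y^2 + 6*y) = 3*y^6 - 5*y^4 + 18*y^3 + 9*y^2 + 8*y - 8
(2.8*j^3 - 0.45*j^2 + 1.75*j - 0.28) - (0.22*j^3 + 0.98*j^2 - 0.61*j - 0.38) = 2.58*j^3 - 1.43*j^2 + 2.36*j + 0.1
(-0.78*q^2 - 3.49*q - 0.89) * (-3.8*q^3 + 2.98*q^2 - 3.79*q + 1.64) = 2.964*q^5 + 10.9376*q^4 - 4.062*q^3 + 9.2957*q^2 - 2.3505*q - 1.4596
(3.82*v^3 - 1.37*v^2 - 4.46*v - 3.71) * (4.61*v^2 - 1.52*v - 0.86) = 17.6102*v^5 - 12.1221*v^4 - 21.7634*v^3 - 9.1457*v^2 + 9.4748*v + 3.1906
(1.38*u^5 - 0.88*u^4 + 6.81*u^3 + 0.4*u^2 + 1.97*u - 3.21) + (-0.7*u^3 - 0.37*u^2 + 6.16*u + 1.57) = 1.38*u^5 - 0.88*u^4 + 6.11*u^3 + 0.03*u^2 + 8.13*u - 1.64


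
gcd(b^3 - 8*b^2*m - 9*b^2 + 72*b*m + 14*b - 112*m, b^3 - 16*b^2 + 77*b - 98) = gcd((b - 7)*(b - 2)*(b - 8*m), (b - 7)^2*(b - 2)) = b^2 - 9*b + 14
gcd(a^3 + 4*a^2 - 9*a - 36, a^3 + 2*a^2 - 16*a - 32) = a + 4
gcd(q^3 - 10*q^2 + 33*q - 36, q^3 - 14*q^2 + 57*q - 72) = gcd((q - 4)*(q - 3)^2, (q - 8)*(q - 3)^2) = q^2 - 6*q + 9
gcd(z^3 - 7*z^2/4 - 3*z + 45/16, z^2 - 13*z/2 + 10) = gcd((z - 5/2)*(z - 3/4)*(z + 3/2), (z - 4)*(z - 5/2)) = z - 5/2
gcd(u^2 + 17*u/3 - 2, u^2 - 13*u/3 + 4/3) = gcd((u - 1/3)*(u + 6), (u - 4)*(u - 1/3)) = u - 1/3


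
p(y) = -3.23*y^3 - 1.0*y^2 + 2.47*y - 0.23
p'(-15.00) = -2147.78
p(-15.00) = 10638.97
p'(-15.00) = -2147.78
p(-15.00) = 10638.97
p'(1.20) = -13.88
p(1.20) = -4.29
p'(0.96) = -8.38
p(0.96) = -1.64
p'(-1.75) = -23.71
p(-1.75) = 9.70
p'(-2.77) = -66.34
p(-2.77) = 53.91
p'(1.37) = -18.46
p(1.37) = -7.03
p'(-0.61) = 0.08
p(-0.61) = -1.38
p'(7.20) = -514.26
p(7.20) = -1239.88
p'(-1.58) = -18.56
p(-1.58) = 6.11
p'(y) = -9.69*y^2 - 2.0*y + 2.47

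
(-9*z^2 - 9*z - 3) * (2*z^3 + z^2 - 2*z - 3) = -18*z^5 - 27*z^4 + 3*z^3 + 42*z^2 + 33*z + 9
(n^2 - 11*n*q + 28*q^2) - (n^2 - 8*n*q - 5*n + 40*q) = -3*n*q + 5*n + 28*q^2 - 40*q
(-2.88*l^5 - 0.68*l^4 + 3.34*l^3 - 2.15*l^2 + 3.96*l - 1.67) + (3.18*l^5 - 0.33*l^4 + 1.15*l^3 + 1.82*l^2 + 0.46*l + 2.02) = 0.3*l^5 - 1.01*l^4 + 4.49*l^3 - 0.33*l^2 + 4.42*l + 0.35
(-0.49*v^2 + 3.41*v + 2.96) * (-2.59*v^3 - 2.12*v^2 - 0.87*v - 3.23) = 1.2691*v^5 - 7.7931*v^4 - 14.4693*v^3 - 7.6592*v^2 - 13.5895*v - 9.5608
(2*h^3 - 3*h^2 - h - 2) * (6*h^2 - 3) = 12*h^5 - 18*h^4 - 12*h^3 - 3*h^2 + 3*h + 6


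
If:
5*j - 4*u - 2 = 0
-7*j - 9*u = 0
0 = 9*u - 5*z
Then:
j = 18/73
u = -14/73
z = -126/365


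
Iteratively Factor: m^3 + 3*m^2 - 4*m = (m - 1)*(m^2 + 4*m) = (m - 1)*(m + 4)*(m)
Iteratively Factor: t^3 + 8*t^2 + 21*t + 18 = (t + 3)*(t^2 + 5*t + 6) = (t + 3)^2*(t + 2)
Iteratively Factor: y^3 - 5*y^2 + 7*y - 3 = (y - 3)*(y^2 - 2*y + 1) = (y - 3)*(y - 1)*(y - 1)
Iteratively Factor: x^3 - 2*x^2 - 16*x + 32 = (x - 2)*(x^2 - 16) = (x - 2)*(x + 4)*(x - 4)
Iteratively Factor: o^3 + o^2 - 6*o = (o - 2)*(o^2 + 3*o) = (o - 2)*(o + 3)*(o)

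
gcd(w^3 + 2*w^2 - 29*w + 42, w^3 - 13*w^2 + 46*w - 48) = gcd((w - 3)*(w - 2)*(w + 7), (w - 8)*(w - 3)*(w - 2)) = w^2 - 5*w + 6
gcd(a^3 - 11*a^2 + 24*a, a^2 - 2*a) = a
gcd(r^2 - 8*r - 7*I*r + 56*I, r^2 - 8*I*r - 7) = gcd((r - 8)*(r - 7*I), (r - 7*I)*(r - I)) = r - 7*I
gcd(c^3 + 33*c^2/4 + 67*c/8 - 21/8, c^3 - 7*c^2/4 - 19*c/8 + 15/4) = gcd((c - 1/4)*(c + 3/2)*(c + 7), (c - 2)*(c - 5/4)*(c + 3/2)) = c + 3/2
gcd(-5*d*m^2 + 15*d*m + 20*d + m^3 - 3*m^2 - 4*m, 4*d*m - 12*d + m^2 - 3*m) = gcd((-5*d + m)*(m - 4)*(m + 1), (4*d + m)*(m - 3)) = 1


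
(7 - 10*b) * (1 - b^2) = 10*b^3 - 7*b^2 - 10*b + 7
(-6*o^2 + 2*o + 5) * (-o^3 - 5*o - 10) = 6*o^5 - 2*o^4 + 25*o^3 + 50*o^2 - 45*o - 50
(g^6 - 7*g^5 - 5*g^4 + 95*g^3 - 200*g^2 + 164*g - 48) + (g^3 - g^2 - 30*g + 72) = g^6 - 7*g^5 - 5*g^4 + 96*g^3 - 201*g^2 + 134*g + 24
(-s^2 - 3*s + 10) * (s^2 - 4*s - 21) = -s^4 + s^3 + 43*s^2 + 23*s - 210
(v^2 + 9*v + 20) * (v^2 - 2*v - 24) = v^4 + 7*v^3 - 22*v^2 - 256*v - 480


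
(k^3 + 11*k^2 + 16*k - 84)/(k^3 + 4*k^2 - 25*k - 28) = (k^2 + 4*k - 12)/(k^2 - 3*k - 4)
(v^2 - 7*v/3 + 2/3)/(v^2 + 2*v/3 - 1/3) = (v - 2)/(v + 1)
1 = 1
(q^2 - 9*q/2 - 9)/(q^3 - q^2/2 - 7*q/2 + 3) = (2*q^2 - 9*q - 18)/(2*q^3 - q^2 - 7*q + 6)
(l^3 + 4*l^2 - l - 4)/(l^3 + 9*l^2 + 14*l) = (l^3 + 4*l^2 - l - 4)/(l*(l^2 + 9*l + 14))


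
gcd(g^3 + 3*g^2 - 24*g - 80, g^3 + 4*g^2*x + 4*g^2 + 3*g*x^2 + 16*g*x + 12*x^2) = g + 4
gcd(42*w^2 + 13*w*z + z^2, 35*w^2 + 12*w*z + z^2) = 7*w + z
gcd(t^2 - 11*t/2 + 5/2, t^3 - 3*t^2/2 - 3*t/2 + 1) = t - 1/2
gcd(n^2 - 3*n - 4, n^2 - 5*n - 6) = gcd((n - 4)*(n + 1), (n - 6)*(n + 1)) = n + 1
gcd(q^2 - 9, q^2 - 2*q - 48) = 1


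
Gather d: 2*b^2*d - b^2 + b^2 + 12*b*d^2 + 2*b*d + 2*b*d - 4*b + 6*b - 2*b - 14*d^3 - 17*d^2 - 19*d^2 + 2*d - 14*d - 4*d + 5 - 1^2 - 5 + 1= -14*d^3 + d^2*(12*b - 36) + d*(2*b^2 + 4*b - 16)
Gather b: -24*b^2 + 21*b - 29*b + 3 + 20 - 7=-24*b^2 - 8*b + 16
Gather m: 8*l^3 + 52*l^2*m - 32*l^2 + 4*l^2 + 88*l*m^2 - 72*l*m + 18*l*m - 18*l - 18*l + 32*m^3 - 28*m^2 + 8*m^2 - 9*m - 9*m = 8*l^3 - 28*l^2 - 36*l + 32*m^3 + m^2*(88*l - 20) + m*(52*l^2 - 54*l - 18)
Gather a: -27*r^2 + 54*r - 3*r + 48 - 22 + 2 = -27*r^2 + 51*r + 28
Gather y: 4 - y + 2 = 6 - y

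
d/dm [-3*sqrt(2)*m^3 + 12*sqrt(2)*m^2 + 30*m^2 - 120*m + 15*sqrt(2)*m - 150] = -9*sqrt(2)*m^2 + 24*sqrt(2)*m + 60*m - 120 + 15*sqrt(2)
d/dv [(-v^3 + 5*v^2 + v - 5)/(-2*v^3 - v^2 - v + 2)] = (11*v^4 + 6*v^3 - 40*v^2 + 10*v - 3)/(4*v^6 + 4*v^5 + 5*v^4 - 6*v^3 - 3*v^2 - 4*v + 4)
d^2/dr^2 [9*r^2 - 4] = 18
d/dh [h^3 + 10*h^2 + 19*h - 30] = 3*h^2 + 20*h + 19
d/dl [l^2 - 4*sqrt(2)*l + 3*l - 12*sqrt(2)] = 2*l - 4*sqrt(2) + 3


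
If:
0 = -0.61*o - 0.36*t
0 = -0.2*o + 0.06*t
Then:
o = 0.00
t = 0.00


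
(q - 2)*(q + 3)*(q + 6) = q^3 + 7*q^2 - 36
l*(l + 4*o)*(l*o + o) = l^3*o + 4*l^2*o^2 + l^2*o + 4*l*o^2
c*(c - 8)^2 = c^3 - 16*c^2 + 64*c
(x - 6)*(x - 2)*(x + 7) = x^3 - x^2 - 44*x + 84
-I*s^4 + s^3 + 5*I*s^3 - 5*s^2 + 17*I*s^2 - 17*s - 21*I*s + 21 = (s - 7)*(s + 3)*(s + I)*(-I*s + I)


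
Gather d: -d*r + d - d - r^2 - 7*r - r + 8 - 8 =-d*r - r^2 - 8*r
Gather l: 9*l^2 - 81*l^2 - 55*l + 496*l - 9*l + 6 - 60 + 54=-72*l^2 + 432*l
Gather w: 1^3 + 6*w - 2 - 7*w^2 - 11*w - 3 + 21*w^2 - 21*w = 14*w^2 - 26*w - 4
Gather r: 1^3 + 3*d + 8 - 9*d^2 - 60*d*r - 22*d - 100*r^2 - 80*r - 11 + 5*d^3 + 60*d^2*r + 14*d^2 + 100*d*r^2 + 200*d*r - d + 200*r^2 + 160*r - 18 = 5*d^3 + 5*d^2 - 20*d + r^2*(100*d + 100) + r*(60*d^2 + 140*d + 80) - 20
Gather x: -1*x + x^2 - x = x^2 - 2*x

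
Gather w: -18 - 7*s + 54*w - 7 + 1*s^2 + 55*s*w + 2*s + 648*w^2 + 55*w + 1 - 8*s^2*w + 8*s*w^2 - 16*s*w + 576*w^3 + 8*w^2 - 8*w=s^2 - 5*s + 576*w^3 + w^2*(8*s + 656) + w*(-8*s^2 + 39*s + 101) - 24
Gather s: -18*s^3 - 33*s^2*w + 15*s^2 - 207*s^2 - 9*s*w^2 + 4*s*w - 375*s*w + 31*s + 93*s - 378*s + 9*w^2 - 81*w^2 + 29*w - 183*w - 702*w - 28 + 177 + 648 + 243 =-18*s^3 + s^2*(-33*w - 192) + s*(-9*w^2 - 371*w - 254) - 72*w^2 - 856*w + 1040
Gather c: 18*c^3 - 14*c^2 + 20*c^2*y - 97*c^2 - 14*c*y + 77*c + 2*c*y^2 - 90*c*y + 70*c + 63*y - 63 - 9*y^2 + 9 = 18*c^3 + c^2*(20*y - 111) + c*(2*y^2 - 104*y + 147) - 9*y^2 + 63*y - 54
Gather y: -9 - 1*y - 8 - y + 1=-2*y - 16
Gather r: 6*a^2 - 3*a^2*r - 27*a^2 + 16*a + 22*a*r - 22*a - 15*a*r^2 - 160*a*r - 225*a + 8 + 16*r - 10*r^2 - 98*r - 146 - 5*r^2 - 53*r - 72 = -21*a^2 - 231*a + r^2*(-15*a - 15) + r*(-3*a^2 - 138*a - 135) - 210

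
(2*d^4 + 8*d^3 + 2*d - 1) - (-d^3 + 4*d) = 2*d^4 + 9*d^3 - 2*d - 1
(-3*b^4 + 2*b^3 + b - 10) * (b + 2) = -3*b^5 - 4*b^4 + 4*b^3 + b^2 - 8*b - 20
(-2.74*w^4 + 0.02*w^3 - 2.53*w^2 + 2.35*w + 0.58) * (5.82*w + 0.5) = -15.9468*w^5 - 1.2536*w^4 - 14.7146*w^3 + 12.412*w^2 + 4.5506*w + 0.29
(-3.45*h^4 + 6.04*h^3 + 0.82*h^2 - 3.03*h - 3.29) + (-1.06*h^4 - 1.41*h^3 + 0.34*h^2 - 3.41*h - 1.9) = -4.51*h^4 + 4.63*h^3 + 1.16*h^2 - 6.44*h - 5.19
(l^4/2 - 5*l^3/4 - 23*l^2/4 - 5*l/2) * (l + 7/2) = l^5/2 + l^4/2 - 81*l^3/8 - 181*l^2/8 - 35*l/4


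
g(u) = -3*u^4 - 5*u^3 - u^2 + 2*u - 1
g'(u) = -12*u^3 - 15*u^2 - 2*u + 2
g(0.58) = -1.49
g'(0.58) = -6.55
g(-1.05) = -2.06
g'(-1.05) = 1.45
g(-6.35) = -3651.50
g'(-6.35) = 2482.44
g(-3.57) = -280.69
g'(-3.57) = 363.96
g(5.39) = -3334.30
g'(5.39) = -2323.65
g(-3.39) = -220.69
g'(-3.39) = 303.90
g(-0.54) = -1.84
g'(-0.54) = 0.60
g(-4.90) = -1176.01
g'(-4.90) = 1063.44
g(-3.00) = -124.00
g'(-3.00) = 197.00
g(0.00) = -1.00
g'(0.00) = 2.00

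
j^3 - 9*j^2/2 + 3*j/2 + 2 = (j - 4)*(j - 1)*(j + 1/2)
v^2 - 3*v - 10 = (v - 5)*(v + 2)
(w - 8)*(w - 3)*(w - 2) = w^3 - 13*w^2 + 46*w - 48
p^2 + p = p*(p + 1)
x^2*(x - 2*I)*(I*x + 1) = I*x^4 + 3*x^3 - 2*I*x^2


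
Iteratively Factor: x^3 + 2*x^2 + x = (x)*(x^2 + 2*x + 1) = x*(x + 1)*(x + 1)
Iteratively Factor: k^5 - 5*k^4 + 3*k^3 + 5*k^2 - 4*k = (k)*(k^4 - 5*k^3 + 3*k^2 + 5*k - 4) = k*(k - 4)*(k^3 - k^2 - k + 1) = k*(k - 4)*(k - 1)*(k^2 - 1) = k*(k - 4)*(k - 1)^2*(k + 1)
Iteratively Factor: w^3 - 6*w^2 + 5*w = (w - 5)*(w^2 - w) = w*(w - 5)*(w - 1)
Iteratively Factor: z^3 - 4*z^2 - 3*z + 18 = (z - 3)*(z^2 - z - 6) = (z - 3)^2*(z + 2)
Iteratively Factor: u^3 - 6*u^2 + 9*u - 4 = (u - 1)*(u^2 - 5*u + 4) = (u - 4)*(u - 1)*(u - 1)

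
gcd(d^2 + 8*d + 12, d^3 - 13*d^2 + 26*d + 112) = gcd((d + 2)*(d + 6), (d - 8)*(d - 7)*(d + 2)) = d + 2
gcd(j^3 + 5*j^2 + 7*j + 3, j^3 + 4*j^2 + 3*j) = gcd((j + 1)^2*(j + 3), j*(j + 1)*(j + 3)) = j^2 + 4*j + 3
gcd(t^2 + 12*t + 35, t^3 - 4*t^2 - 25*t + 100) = t + 5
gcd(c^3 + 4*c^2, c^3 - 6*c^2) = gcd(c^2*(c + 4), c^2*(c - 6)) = c^2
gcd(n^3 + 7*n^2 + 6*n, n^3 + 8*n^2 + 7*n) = n^2 + n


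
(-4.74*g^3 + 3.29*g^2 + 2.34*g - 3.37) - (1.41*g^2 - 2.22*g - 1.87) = -4.74*g^3 + 1.88*g^2 + 4.56*g - 1.5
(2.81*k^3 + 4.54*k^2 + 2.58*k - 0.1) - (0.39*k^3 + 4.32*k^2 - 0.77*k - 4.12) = 2.42*k^3 + 0.22*k^2 + 3.35*k + 4.02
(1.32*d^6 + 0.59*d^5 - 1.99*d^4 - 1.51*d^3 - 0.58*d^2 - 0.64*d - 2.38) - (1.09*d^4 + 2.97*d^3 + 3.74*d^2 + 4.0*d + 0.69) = 1.32*d^6 + 0.59*d^5 - 3.08*d^4 - 4.48*d^3 - 4.32*d^2 - 4.64*d - 3.07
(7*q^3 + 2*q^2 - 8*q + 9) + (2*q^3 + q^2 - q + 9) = 9*q^3 + 3*q^2 - 9*q + 18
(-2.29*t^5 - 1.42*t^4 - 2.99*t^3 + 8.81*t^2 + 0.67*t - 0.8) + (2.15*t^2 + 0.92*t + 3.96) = -2.29*t^5 - 1.42*t^4 - 2.99*t^3 + 10.96*t^2 + 1.59*t + 3.16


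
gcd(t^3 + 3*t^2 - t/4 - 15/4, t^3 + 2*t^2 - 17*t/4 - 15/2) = t^2 + 4*t + 15/4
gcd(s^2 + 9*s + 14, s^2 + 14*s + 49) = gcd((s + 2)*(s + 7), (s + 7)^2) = s + 7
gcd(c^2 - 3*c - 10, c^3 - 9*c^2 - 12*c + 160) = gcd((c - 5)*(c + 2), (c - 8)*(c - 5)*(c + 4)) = c - 5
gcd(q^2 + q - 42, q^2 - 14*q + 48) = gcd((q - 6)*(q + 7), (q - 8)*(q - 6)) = q - 6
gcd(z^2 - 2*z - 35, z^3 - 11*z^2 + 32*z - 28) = z - 7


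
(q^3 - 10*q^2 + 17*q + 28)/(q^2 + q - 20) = (q^2 - 6*q - 7)/(q + 5)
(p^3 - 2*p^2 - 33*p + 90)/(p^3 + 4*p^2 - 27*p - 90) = (p - 3)/(p + 3)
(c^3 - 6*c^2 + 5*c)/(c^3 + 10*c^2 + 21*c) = (c^2 - 6*c + 5)/(c^2 + 10*c + 21)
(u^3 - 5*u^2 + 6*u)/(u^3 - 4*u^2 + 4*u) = (u - 3)/(u - 2)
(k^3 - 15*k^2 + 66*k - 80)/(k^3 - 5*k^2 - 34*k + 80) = (k - 5)/(k + 5)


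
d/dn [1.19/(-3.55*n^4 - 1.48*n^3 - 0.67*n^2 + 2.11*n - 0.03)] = (16.898*n^3 + 5.2836*n^2 + 1.5946*n - 2.5109)/(3.55*n^4 + 1.48*n^3 + 0.67*n^2 - 2.11*n + 0.03)^2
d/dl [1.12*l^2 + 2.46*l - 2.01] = 2.24*l + 2.46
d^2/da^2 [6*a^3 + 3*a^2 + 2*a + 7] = 36*a + 6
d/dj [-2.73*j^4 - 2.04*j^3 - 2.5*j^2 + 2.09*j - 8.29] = -10.92*j^3 - 6.12*j^2 - 5.0*j + 2.09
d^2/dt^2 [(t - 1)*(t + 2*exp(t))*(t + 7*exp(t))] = 9*t^2*exp(t) + 56*t*exp(2*t) + 27*t*exp(t) + 6*t - 2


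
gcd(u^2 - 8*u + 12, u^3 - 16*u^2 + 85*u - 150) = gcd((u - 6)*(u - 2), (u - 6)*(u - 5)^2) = u - 6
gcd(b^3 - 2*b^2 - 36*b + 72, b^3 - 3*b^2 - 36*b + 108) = b^2 - 36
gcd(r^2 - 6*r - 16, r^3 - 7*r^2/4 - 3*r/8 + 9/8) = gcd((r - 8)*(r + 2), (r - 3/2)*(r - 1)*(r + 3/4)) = 1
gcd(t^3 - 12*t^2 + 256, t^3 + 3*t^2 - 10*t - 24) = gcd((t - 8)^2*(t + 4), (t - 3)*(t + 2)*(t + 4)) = t + 4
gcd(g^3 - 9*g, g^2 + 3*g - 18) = g - 3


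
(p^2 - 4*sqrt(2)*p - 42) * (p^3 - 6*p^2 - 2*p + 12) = p^5 - 6*p^4 - 4*sqrt(2)*p^4 - 44*p^3 + 24*sqrt(2)*p^3 + 8*sqrt(2)*p^2 + 264*p^2 - 48*sqrt(2)*p + 84*p - 504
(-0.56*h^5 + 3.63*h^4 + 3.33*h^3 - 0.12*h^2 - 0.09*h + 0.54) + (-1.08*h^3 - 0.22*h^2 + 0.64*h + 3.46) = -0.56*h^5 + 3.63*h^4 + 2.25*h^3 - 0.34*h^2 + 0.55*h + 4.0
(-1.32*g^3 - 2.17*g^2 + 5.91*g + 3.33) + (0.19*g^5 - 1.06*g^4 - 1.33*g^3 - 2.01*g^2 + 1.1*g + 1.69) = 0.19*g^5 - 1.06*g^4 - 2.65*g^3 - 4.18*g^2 + 7.01*g + 5.02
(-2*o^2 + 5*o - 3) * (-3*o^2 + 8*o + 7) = 6*o^4 - 31*o^3 + 35*o^2 + 11*o - 21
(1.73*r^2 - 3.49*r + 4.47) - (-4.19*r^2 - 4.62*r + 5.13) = 5.92*r^2 + 1.13*r - 0.66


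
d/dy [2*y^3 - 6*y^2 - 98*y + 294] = 6*y^2 - 12*y - 98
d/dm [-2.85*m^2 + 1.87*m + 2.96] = 1.87 - 5.7*m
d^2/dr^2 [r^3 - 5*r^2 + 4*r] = 6*r - 10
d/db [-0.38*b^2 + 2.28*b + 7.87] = 2.28 - 0.76*b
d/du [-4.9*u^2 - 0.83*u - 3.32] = -9.8*u - 0.83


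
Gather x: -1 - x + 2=1 - x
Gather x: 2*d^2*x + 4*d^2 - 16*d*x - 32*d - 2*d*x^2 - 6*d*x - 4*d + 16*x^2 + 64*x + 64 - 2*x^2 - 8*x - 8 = 4*d^2 - 36*d + x^2*(14 - 2*d) + x*(2*d^2 - 22*d + 56) + 56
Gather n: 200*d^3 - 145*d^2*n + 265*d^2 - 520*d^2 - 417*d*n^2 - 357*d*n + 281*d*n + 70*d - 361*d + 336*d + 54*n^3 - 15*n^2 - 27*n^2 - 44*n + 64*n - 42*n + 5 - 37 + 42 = 200*d^3 - 255*d^2 + 45*d + 54*n^3 + n^2*(-417*d - 42) + n*(-145*d^2 - 76*d - 22) + 10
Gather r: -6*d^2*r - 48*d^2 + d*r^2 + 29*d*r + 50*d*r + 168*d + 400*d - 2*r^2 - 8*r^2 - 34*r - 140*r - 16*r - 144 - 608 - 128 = -48*d^2 + 568*d + r^2*(d - 10) + r*(-6*d^2 + 79*d - 190) - 880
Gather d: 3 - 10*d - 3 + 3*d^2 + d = 3*d^2 - 9*d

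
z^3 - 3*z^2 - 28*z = z*(z - 7)*(z + 4)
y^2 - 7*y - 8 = (y - 8)*(y + 1)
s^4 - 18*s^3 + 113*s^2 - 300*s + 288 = (s - 8)*(s - 4)*(s - 3)^2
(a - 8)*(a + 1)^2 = a^3 - 6*a^2 - 15*a - 8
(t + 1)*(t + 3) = t^2 + 4*t + 3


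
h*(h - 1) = h^2 - h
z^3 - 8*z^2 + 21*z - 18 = (z - 3)^2*(z - 2)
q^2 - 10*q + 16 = (q - 8)*(q - 2)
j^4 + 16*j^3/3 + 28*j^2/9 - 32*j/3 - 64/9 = (j - 4/3)*(j + 2/3)*(j + 2)*(j + 4)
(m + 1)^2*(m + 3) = m^3 + 5*m^2 + 7*m + 3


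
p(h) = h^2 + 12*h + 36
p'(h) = 2*h + 12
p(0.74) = 45.43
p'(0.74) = 13.48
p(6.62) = 159.26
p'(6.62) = 25.24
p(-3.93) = 4.28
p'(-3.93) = 4.14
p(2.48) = 71.91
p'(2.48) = 16.96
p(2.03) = 64.48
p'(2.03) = 16.06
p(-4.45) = 2.40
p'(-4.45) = 3.10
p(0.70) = 44.89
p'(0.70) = 13.40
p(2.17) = 66.75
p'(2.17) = 16.34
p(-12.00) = 36.00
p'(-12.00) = -12.00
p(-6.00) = 0.00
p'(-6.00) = 0.00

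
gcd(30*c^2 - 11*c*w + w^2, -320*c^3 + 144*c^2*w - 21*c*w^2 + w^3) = -5*c + w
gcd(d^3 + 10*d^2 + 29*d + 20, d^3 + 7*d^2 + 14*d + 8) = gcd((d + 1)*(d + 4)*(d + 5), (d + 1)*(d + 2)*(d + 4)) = d^2 + 5*d + 4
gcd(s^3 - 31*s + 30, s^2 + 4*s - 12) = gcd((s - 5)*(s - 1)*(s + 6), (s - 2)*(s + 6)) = s + 6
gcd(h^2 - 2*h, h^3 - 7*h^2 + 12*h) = h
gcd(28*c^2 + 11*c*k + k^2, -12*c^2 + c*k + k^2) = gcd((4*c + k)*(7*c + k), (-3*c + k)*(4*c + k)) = 4*c + k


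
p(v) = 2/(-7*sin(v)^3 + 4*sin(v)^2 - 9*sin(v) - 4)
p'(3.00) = -0.60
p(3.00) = -0.38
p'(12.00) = 3.48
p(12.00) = 0.65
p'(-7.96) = -0.03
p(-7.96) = 0.13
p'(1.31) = 0.05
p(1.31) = -0.13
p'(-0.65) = 1.72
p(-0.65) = 0.45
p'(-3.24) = -0.71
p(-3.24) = -0.41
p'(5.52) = 0.85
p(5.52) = 0.31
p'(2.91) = -0.46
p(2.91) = -0.34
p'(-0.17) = 3.98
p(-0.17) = -0.86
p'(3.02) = -0.65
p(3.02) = -0.40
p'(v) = 2*(21*sin(v)^2*cos(v) - 8*sin(v)*cos(v) + 9*cos(v))/(-7*sin(v)^3 + 4*sin(v)^2 - 9*sin(v) - 4)^2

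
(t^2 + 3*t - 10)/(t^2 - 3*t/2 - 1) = 2*(t + 5)/(2*t + 1)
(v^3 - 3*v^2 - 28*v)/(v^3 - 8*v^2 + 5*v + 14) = v*(v + 4)/(v^2 - v - 2)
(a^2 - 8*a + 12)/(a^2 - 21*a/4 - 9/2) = 4*(a - 2)/(4*a + 3)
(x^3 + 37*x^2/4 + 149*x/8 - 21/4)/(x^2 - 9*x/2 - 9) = (-8*x^3 - 74*x^2 - 149*x + 42)/(4*(-2*x^2 + 9*x + 18))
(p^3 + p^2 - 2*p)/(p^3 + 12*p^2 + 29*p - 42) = p*(p + 2)/(p^2 + 13*p + 42)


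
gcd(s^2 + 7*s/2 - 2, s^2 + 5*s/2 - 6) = s + 4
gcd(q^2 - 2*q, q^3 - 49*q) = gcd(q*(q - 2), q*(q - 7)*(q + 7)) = q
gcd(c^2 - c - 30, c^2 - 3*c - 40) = c + 5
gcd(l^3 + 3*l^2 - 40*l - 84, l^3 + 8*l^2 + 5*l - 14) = l^2 + 9*l + 14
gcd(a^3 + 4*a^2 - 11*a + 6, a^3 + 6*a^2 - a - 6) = a^2 + 5*a - 6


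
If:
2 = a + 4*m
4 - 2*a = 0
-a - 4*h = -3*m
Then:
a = 2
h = -1/2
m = 0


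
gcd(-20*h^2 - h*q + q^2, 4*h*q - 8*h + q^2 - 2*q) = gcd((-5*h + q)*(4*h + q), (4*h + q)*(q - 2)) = 4*h + q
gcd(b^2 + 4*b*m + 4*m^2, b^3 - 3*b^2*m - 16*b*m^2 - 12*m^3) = b + 2*m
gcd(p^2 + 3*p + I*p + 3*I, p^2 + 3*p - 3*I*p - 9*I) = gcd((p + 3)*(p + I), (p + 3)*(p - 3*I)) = p + 3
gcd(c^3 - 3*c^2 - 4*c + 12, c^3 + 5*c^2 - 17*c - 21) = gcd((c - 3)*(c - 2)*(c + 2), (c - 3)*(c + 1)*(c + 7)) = c - 3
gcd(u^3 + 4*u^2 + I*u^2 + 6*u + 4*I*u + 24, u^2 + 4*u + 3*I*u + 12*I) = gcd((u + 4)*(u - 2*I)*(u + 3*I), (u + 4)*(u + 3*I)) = u^2 + u*(4 + 3*I) + 12*I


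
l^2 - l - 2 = (l - 2)*(l + 1)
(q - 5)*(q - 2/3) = q^2 - 17*q/3 + 10/3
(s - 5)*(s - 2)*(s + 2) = s^3 - 5*s^2 - 4*s + 20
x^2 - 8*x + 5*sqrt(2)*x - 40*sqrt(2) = (x - 8)*(x + 5*sqrt(2))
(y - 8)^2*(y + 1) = y^3 - 15*y^2 + 48*y + 64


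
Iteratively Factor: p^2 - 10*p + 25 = (p - 5)*(p - 5)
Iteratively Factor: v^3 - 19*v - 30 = (v + 3)*(v^2 - 3*v - 10) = (v - 5)*(v + 3)*(v + 2)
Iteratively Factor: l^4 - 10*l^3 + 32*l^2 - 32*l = (l - 4)*(l^3 - 6*l^2 + 8*l) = (l - 4)*(l - 2)*(l^2 - 4*l) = l*(l - 4)*(l - 2)*(l - 4)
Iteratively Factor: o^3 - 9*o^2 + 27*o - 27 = (o - 3)*(o^2 - 6*o + 9) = (o - 3)^2*(o - 3)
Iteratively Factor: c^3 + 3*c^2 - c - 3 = (c - 1)*(c^2 + 4*c + 3) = (c - 1)*(c + 3)*(c + 1)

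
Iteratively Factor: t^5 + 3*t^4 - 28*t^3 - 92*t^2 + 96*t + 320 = (t + 4)*(t^4 - t^3 - 24*t^2 + 4*t + 80) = (t - 5)*(t + 4)*(t^3 + 4*t^2 - 4*t - 16) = (t - 5)*(t + 2)*(t + 4)*(t^2 + 2*t - 8) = (t - 5)*(t + 2)*(t + 4)^2*(t - 2)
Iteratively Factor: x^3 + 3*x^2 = (x)*(x^2 + 3*x) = x*(x + 3)*(x)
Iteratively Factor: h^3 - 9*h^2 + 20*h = (h - 5)*(h^2 - 4*h) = (h - 5)*(h - 4)*(h)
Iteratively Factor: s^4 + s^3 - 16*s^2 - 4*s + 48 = (s - 2)*(s^3 + 3*s^2 - 10*s - 24) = (s - 3)*(s - 2)*(s^2 + 6*s + 8) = (s - 3)*(s - 2)*(s + 4)*(s + 2)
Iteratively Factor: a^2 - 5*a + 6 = (a - 2)*(a - 3)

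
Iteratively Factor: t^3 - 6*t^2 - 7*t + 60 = (t + 3)*(t^2 - 9*t + 20) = (t - 4)*(t + 3)*(t - 5)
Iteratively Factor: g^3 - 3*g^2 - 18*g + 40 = (g - 5)*(g^2 + 2*g - 8) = (g - 5)*(g - 2)*(g + 4)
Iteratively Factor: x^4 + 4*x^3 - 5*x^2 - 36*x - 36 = (x + 3)*(x^3 + x^2 - 8*x - 12) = (x - 3)*(x + 3)*(x^2 + 4*x + 4) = (x - 3)*(x + 2)*(x + 3)*(x + 2)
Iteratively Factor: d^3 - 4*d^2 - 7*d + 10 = (d + 2)*(d^2 - 6*d + 5) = (d - 1)*(d + 2)*(d - 5)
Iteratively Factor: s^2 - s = (s - 1)*(s)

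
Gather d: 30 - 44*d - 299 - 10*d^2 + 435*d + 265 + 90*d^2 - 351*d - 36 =80*d^2 + 40*d - 40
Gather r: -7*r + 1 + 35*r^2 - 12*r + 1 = 35*r^2 - 19*r + 2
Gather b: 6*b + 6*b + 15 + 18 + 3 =12*b + 36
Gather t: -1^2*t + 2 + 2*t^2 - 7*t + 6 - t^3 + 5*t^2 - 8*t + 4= -t^3 + 7*t^2 - 16*t + 12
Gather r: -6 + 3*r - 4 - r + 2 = 2*r - 8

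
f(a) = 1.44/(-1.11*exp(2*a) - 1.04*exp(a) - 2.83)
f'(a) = 1.44*(2.22*exp(2*a) + 1.04*exp(a))/(-1.11*exp(2*a) - 1.04*exp(a) - 2.83)^2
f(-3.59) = -0.50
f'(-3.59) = 0.01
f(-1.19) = -0.44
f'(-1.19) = 0.07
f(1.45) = -0.05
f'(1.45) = 0.09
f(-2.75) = -0.50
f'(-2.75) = 0.01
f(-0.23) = -0.33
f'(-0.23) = 0.17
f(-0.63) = -0.39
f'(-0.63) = 0.12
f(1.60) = -0.04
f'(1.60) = 0.07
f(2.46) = -0.01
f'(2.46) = 0.02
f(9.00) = 0.00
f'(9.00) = 0.00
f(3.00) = 0.00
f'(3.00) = 0.01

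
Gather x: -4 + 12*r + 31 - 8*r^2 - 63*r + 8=-8*r^2 - 51*r + 35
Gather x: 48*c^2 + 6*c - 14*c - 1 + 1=48*c^2 - 8*c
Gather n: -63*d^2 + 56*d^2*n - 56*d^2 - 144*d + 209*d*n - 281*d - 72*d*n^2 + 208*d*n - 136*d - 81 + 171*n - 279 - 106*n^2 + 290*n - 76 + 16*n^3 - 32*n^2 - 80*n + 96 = -119*d^2 - 561*d + 16*n^3 + n^2*(-72*d - 138) + n*(56*d^2 + 417*d + 381) - 340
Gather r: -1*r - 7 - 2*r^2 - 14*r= -2*r^2 - 15*r - 7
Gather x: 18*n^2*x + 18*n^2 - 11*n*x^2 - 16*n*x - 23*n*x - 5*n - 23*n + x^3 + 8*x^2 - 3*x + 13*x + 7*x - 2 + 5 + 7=18*n^2 - 28*n + x^3 + x^2*(8 - 11*n) + x*(18*n^2 - 39*n + 17) + 10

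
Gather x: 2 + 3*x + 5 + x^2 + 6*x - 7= x^2 + 9*x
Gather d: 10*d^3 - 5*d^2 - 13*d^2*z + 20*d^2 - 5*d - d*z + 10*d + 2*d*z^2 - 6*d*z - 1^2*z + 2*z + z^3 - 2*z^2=10*d^3 + d^2*(15 - 13*z) + d*(2*z^2 - 7*z + 5) + z^3 - 2*z^2 + z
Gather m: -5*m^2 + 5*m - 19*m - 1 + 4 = -5*m^2 - 14*m + 3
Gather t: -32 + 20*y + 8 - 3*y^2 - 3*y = -3*y^2 + 17*y - 24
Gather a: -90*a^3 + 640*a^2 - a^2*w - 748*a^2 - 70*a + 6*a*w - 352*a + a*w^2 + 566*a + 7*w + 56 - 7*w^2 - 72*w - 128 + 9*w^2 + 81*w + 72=-90*a^3 + a^2*(-w - 108) + a*(w^2 + 6*w + 144) + 2*w^2 + 16*w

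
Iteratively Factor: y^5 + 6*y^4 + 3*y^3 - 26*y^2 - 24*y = (y)*(y^4 + 6*y^3 + 3*y^2 - 26*y - 24) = y*(y - 2)*(y^3 + 8*y^2 + 19*y + 12) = y*(y - 2)*(y + 3)*(y^2 + 5*y + 4) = y*(y - 2)*(y + 1)*(y + 3)*(y + 4)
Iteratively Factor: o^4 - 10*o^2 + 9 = (o + 3)*(o^3 - 3*o^2 - o + 3) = (o - 1)*(o + 3)*(o^2 - 2*o - 3) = (o - 3)*(o - 1)*(o + 3)*(o + 1)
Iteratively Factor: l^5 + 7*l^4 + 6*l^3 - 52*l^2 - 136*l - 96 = (l + 2)*(l^4 + 5*l^3 - 4*l^2 - 44*l - 48) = (l + 2)^2*(l^3 + 3*l^2 - 10*l - 24) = (l - 3)*(l + 2)^2*(l^2 + 6*l + 8) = (l - 3)*(l + 2)^3*(l + 4)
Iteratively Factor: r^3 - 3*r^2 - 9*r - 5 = (r - 5)*(r^2 + 2*r + 1) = (r - 5)*(r + 1)*(r + 1)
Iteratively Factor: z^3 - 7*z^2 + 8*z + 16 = (z - 4)*(z^2 - 3*z - 4) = (z - 4)^2*(z + 1)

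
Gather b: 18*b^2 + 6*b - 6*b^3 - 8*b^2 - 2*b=-6*b^3 + 10*b^2 + 4*b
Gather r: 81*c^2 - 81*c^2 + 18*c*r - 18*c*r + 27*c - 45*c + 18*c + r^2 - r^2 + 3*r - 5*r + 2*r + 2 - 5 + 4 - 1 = 0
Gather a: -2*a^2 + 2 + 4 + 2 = 8 - 2*a^2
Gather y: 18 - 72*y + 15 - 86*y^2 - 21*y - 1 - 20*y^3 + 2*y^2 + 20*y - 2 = -20*y^3 - 84*y^2 - 73*y + 30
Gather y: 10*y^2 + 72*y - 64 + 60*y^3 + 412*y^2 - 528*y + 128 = 60*y^3 + 422*y^2 - 456*y + 64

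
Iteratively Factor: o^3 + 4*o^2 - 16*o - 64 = (o + 4)*(o^2 - 16) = (o - 4)*(o + 4)*(o + 4)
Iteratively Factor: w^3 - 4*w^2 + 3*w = (w)*(w^2 - 4*w + 3) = w*(w - 1)*(w - 3)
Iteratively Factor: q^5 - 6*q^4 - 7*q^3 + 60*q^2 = (q + 3)*(q^4 - 9*q^3 + 20*q^2) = q*(q + 3)*(q^3 - 9*q^2 + 20*q) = q*(q - 4)*(q + 3)*(q^2 - 5*q) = q*(q - 5)*(q - 4)*(q + 3)*(q)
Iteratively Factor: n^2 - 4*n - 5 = (n - 5)*(n + 1)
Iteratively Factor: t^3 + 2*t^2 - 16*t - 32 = (t + 4)*(t^2 - 2*t - 8) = (t + 2)*(t + 4)*(t - 4)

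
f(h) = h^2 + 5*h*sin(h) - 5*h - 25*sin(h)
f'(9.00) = -3.16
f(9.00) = 44.24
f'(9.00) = -3.16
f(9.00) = 44.24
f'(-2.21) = 8.07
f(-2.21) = 44.87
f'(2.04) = 10.23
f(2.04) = -19.24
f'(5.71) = 6.69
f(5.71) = 2.13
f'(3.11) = 10.82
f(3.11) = -6.18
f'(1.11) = -6.95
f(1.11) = -21.74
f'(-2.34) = 12.25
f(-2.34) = 43.54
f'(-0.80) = -30.39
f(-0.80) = 25.44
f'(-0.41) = -32.62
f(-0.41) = 13.00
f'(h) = 5*h*cos(h) + 2*h + 5*sin(h) - 25*cos(h) - 5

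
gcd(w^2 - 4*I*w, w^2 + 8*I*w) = w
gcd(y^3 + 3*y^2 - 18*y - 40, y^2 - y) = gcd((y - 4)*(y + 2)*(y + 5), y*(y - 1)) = 1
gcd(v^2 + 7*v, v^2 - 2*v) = v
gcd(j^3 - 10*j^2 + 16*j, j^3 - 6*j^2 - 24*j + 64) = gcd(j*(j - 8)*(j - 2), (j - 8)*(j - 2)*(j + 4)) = j^2 - 10*j + 16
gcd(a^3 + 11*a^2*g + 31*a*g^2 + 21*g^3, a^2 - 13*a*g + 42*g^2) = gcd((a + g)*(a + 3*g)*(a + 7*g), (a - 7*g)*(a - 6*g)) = 1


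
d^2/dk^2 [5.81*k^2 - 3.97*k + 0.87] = 11.6200000000000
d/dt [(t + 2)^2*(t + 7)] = (t + 2)*(3*t + 16)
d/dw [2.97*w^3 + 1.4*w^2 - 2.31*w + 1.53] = 8.91*w^2 + 2.8*w - 2.31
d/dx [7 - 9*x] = -9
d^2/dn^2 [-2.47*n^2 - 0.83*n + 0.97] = -4.94000000000000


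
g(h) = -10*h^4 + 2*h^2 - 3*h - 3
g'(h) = -40*h^3 + 4*h - 3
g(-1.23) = -19.17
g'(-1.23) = 66.51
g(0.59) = -5.29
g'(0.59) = -8.86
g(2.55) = -420.47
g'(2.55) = -656.06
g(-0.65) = -1.99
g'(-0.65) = 5.38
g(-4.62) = -4502.29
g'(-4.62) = 3922.97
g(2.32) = -288.90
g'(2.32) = -493.21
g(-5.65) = -10112.67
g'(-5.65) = 7188.88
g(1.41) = -42.78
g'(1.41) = -109.49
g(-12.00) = -207039.00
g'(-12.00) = 69069.00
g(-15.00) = -505758.00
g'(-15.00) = 134937.00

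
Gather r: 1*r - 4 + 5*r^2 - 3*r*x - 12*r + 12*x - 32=5*r^2 + r*(-3*x - 11) + 12*x - 36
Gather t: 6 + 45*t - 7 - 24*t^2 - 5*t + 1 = -24*t^2 + 40*t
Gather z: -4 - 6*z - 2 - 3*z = -9*z - 6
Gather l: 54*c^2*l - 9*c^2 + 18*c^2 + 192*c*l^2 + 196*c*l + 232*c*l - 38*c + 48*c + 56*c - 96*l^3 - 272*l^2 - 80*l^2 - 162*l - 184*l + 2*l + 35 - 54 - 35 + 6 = 9*c^2 + 66*c - 96*l^3 + l^2*(192*c - 352) + l*(54*c^2 + 428*c - 344) - 48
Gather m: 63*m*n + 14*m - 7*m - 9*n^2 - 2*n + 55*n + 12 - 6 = m*(63*n + 7) - 9*n^2 + 53*n + 6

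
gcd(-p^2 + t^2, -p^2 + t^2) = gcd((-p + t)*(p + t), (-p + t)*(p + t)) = p^2 - t^2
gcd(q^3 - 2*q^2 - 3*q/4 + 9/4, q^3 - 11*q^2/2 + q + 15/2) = q^2 - q/2 - 3/2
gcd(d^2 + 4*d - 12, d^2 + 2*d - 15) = 1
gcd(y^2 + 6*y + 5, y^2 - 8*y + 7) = 1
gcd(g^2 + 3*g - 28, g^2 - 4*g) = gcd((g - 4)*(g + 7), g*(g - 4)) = g - 4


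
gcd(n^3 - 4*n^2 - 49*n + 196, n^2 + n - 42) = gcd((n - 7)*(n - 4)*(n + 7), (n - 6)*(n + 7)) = n + 7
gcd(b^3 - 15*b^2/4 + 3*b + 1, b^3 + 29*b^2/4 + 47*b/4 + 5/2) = b + 1/4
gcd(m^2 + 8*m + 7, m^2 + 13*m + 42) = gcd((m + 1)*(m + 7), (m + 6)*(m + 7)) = m + 7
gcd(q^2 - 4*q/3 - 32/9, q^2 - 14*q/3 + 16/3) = q - 8/3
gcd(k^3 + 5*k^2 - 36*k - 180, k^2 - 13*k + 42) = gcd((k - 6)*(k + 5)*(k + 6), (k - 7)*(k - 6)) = k - 6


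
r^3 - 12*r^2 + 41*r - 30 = (r - 6)*(r - 5)*(r - 1)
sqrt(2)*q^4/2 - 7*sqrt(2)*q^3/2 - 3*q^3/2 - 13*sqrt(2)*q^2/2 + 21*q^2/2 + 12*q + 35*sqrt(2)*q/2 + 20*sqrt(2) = (q - 8)*(q - 5*sqrt(2)/2)*(q + sqrt(2))*(sqrt(2)*q/2 + sqrt(2)/2)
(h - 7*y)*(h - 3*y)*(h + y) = h^3 - 9*h^2*y + 11*h*y^2 + 21*y^3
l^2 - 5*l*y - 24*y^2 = (l - 8*y)*(l + 3*y)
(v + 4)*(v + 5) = v^2 + 9*v + 20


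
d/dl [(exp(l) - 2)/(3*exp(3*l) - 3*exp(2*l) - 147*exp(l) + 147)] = ((exp(l) - 2)*(-3*exp(2*l) + 2*exp(l) + 49) + exp(3*l) - exp(2*l) - 49*exp(l) + 49)*exp(l)/(3*(exp(3*l) - exp(2*l) - 49*exp(l) + 49)^2)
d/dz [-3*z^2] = -6*z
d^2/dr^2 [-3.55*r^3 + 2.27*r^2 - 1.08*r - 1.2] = 4.54 - 21.3*r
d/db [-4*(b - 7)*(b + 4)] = 12 - 8*b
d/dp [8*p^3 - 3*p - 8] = 24*p^2 - 3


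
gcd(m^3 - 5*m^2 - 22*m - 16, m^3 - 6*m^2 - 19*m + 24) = m - 8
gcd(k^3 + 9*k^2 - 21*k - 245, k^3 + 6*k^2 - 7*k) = k + 7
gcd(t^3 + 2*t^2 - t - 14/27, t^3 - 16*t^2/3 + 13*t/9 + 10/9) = t^2 - t/3 - 2/9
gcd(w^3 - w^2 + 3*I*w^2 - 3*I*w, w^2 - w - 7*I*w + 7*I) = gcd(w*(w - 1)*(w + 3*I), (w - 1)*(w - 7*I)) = w - 1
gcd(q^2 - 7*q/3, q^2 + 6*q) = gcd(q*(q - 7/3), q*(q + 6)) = q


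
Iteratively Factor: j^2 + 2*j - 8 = (j + 4)*(j - 2)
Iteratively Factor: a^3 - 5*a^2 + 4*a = (a - 1)*(a^2 - 4*a) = a*(a - 1)*(a - 4)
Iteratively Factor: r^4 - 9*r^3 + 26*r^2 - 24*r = (r - 4)*(r^3 - 5*r^2 + 6*r) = (r - 4)*(r - 3)*(r^2 - 2*r) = (r - 4)*(r - 3)*(r - 2)*(r)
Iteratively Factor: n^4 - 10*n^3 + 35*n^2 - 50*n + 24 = (n - 2)*(n^3 - 8*n^2 + 19*n - 12) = (n - 4)*(n - 2)*(n^2 - 4*n + 3) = (n - 4)*(n - 2)*(n - 1)*(n - 3)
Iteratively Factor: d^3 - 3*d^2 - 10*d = (d - 5)*(d^2 + 2*d) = d*(d - 5)*(d + 2)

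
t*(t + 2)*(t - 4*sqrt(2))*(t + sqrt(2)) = t^4 - 3*sqrt(2)*t^3 + 2*t^3 - 6*sqrt(2)*t^2 - 8*t^2 - 16*t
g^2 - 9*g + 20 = (g - 5)*(g - 4)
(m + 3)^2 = m^2 + 6*m + 9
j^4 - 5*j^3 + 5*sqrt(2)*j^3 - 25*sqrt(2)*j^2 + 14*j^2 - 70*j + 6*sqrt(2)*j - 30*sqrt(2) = (j - 5)*(j + sqrt(2))^2*(j + 3*sqrt(2))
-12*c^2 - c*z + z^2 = (-4*c + z)*(3*c + z)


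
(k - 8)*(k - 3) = k^2 - 11*k + 24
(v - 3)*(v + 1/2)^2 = v^3 - 2*v^2 - 11*v/4 - 3/4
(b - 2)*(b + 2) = b^2 - 4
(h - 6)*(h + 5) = h^2 - h - 30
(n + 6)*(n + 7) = n^2 + 13*n + 42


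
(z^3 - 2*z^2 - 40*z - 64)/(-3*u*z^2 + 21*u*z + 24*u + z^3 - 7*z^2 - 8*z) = (z^2 + 6*z + 8)/(-3*u*z - 3*u + z^2 + z)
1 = 1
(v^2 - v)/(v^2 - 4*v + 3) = v/(v - 3)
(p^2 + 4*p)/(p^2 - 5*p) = (p + 4)/(p - 5)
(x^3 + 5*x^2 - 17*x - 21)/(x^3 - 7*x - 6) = (x + 7)/(x + 2)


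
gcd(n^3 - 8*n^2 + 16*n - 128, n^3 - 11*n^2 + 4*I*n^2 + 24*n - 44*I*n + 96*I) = n^2 + n*(-8 + 4*I) - 32*I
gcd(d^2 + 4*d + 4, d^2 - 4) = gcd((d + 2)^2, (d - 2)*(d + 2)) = d + 2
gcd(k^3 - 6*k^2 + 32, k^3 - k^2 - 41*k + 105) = 1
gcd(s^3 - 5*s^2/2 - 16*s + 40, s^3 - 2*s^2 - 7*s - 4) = s - 4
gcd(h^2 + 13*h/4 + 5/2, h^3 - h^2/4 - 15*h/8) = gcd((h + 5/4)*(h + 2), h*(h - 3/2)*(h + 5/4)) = h + 5/4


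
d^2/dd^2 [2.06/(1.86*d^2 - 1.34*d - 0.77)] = (14.253552*d^2 - 10.268688*d - 2.06*(3.72*d - 1.34)*(7.44*d - 2.68) - 5.900664)/(-1.86*d^2 + 1.34*d + 0.77)^3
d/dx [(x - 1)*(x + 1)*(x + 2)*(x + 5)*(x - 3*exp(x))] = -3*x^4*exp(x) + 5*x^4 - 33*x^3*exp(x) + 28*x^3 - 90*x^2*exp(x) + 27*x^2 - 33*x*exp(x) - 14*x + 51*exp(x) - 10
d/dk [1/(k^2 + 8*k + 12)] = 2*(-k - 4)/(k^2 + 8*k + 12)^2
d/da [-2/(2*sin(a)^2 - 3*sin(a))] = 2*(4*sin(a) - 3)*cos(a)/((2*sin(a) - 3)^2*sin(a)^2)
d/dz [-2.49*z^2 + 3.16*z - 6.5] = 3.16 - 4.98*z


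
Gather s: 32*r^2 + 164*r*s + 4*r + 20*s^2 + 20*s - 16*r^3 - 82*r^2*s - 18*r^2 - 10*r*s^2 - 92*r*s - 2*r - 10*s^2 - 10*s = -16*r^3 + 14*r^2 + 2*r + s^2*(10 - 10*r) + s*(-82*r^2 + 72*r + 10)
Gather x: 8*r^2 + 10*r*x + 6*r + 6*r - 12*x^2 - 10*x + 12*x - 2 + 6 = 8*r^2 + 12*r - 12*x^2 + x*(10*r + 2) + 4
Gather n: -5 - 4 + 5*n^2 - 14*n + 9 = 5*n^2 - 14*n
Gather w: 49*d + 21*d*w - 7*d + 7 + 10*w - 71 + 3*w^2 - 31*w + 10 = 42*d + 3*w^2 + w*(21*d - 21) - 54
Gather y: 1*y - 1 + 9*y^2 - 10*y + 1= 9*y^2 - 9*y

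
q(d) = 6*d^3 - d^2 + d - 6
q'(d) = 18*d^2 - 2*d + 1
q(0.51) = -4.95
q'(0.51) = 4.66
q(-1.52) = -30.90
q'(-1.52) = 45.63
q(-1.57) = -33.25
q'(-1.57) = 48.51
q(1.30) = 6.79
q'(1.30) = 28.82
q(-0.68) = -9.03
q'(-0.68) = 10.68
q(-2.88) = -160.50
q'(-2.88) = 156.06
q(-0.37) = -6.81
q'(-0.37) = 4.20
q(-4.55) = -596.43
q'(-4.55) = 382.74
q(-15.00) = -20496.00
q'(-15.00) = 4081.00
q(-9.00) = -4470.00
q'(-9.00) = 1477.00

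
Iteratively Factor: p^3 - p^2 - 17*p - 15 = (p + 1)*(p^2 - 2*p - 15) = (p - 5)*(p + 1)*(p + 3)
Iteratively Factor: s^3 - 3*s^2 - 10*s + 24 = (s - 2)*(s^2 - s - 12) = (s - 4)*(s - 2)*(s + 3)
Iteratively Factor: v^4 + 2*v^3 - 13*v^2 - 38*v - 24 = (v - 4)*(v^3 + 6*v^2 + 11*v + 6) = (v - 4)*(v + 1)*(v^2 + 5*v + 6) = (v - 4)*(v + 1)*(v + 2)*(v + 3)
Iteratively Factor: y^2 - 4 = (y - 2)*(y + 2)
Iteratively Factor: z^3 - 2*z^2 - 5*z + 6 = (z - 1)*(z^2 - z - 6) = (z - 1)*(z + 2)*(z - 3)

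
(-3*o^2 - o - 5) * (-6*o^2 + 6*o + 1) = 18*o^4 - 12*o^3 + 21*o^2 - 31*o - 5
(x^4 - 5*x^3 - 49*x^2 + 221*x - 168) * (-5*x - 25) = -5*x^5 + 370*x^3 + 120*x^2 - 4685*x + 4200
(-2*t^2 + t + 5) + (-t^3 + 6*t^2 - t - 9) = -t^3 + 4*t^2 - 4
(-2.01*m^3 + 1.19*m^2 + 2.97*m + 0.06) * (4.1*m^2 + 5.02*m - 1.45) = -8.241*m^5 - 5.2112*m^4 + 21.0653*m^3 + 13.4299*m^2 - 4.0053*m - 0.087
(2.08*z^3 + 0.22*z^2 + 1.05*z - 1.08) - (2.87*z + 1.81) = 2.08*z^3 + 0.22*z^2 - 1.82*z - 2.89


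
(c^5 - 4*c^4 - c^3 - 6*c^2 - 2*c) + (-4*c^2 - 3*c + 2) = c^5 - 4*c^4 - c^3 - 10*c^2 - 5*c + 2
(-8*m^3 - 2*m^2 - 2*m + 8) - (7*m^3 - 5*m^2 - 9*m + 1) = -15*m^3 + 3*m^2 + 7*m + 7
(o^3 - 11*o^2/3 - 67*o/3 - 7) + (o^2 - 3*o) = o^3 - 8*o^2/3 - 76*o/3 - 7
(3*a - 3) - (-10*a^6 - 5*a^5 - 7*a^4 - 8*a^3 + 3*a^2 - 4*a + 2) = 10*a^6 + 5*a^5 + 7*a^4 + 8*a^3 - 3*a^2 + 7*a - 5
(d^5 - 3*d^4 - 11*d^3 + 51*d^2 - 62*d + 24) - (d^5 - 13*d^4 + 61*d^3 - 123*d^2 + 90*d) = 10*d^4 - 72*d^3 + 174*d^2 - 152*d + 24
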